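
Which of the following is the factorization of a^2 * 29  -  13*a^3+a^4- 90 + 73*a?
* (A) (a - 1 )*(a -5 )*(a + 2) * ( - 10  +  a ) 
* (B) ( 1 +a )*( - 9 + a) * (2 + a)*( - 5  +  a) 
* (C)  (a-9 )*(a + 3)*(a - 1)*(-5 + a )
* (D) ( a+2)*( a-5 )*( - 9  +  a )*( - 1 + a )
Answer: D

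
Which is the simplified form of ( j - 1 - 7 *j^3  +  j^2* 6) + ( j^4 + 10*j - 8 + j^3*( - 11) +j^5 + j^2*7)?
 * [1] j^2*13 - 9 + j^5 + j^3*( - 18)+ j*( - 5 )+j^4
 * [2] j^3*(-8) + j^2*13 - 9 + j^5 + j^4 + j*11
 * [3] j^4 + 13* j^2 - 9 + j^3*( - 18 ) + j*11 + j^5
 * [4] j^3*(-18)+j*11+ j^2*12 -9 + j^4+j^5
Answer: 3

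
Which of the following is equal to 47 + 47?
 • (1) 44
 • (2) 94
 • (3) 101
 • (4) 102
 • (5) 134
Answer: 2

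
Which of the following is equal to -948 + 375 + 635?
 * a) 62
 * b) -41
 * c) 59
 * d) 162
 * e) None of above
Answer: a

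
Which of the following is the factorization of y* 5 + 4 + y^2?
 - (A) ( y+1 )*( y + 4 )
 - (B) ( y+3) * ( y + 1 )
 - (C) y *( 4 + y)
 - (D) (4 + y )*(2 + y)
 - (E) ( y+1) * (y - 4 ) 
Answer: A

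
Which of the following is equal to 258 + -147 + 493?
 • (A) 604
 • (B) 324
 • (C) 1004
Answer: A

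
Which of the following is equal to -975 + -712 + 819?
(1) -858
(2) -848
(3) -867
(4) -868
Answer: 4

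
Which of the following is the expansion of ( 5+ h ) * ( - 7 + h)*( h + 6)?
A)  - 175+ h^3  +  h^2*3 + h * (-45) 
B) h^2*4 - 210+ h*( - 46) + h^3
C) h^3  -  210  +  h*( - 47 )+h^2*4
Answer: C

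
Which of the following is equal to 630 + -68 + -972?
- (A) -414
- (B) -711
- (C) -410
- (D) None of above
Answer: C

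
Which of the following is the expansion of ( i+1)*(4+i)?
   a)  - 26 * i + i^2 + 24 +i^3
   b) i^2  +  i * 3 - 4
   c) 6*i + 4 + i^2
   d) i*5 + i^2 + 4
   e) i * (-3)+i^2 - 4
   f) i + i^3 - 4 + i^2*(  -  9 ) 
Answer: d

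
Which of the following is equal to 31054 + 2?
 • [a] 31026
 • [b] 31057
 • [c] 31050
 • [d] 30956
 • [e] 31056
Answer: e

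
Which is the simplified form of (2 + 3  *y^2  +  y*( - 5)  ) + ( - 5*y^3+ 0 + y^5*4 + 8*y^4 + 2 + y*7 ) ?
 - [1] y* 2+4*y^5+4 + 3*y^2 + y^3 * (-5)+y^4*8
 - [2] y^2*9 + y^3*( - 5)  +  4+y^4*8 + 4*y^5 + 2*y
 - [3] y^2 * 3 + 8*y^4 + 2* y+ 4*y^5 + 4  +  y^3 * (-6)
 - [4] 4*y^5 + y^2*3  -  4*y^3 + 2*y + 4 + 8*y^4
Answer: 1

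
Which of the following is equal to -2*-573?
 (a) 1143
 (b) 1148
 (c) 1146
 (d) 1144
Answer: c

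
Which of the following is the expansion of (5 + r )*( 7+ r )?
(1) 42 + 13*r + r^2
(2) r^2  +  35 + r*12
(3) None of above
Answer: 2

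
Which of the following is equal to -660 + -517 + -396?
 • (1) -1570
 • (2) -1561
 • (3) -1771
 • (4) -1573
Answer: 4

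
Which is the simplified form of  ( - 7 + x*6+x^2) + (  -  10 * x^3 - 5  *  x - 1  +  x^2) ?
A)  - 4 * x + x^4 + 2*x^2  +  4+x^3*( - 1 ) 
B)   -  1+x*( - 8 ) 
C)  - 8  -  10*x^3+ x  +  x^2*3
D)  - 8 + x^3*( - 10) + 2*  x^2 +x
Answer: D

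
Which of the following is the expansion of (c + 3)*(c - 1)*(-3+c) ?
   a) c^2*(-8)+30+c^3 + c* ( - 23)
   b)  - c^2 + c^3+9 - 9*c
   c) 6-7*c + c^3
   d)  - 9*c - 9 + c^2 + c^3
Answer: b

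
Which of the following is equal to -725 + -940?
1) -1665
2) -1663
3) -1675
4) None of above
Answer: 1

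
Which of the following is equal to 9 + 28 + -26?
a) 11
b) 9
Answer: a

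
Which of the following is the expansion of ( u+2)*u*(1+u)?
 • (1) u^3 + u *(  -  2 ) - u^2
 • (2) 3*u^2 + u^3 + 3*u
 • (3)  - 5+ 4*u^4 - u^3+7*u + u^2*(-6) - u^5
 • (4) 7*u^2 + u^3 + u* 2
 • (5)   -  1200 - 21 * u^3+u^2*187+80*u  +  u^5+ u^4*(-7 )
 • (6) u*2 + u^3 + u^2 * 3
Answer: 6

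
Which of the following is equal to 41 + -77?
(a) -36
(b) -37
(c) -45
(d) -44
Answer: a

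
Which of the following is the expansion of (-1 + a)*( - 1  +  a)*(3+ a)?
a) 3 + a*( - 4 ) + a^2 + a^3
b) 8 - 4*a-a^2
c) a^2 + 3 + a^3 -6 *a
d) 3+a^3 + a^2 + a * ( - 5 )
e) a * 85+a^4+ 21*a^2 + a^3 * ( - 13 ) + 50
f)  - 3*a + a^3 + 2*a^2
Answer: d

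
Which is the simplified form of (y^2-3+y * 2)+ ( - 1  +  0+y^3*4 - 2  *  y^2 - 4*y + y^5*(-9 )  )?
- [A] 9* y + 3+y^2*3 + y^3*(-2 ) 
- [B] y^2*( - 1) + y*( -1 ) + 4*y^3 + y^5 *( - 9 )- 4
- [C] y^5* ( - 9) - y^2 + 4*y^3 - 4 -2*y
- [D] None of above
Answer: C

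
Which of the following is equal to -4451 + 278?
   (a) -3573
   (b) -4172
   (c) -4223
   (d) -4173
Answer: d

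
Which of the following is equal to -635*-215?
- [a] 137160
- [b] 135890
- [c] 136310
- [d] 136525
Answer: d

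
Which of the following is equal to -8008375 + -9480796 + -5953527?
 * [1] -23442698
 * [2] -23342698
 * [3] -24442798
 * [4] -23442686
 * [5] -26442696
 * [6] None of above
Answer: 1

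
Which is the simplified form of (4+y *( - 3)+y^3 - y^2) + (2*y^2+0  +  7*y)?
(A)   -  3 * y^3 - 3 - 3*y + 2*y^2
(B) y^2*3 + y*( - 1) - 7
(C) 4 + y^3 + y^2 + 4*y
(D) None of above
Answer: C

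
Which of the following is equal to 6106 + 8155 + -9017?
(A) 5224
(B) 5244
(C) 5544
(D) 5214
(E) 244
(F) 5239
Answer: B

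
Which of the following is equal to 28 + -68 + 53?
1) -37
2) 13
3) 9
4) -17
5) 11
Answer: 2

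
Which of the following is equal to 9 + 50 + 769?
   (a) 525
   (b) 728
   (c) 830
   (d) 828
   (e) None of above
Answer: d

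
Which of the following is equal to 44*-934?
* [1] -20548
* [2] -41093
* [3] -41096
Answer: 3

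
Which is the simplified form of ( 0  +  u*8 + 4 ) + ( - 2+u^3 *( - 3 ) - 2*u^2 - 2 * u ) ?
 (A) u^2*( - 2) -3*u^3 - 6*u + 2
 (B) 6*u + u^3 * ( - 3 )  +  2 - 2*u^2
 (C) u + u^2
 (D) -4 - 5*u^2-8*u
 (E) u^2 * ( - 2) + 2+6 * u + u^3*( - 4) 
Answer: B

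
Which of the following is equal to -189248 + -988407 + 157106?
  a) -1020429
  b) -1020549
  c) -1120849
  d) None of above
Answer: b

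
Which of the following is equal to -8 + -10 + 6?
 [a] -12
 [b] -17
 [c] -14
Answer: a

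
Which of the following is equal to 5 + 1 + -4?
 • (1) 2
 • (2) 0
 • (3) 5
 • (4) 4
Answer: 1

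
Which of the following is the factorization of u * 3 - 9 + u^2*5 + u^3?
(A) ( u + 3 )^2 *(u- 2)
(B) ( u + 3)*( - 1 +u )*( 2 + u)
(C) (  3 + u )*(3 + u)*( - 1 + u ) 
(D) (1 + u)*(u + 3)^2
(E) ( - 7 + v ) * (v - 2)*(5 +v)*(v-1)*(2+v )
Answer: C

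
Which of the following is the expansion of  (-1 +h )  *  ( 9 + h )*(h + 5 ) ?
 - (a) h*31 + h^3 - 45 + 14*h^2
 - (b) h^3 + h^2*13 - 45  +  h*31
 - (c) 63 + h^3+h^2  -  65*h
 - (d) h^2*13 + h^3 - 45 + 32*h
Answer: b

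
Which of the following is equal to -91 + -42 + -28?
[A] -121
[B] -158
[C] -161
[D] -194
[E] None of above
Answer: C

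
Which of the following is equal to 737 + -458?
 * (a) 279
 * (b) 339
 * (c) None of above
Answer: a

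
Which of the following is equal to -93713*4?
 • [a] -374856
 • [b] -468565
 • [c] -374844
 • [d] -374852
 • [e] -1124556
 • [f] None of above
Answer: d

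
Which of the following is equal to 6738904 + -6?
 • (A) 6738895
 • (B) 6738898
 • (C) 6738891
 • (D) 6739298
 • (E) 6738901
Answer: B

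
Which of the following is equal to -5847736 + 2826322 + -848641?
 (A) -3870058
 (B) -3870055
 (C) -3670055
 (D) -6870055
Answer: B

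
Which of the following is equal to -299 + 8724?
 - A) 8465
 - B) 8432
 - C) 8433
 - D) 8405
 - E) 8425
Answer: E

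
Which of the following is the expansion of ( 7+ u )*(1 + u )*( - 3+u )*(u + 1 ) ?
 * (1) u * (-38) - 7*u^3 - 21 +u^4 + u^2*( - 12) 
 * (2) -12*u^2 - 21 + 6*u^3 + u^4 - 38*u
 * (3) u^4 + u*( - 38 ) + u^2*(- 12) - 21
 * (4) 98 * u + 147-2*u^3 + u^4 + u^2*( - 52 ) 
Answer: 2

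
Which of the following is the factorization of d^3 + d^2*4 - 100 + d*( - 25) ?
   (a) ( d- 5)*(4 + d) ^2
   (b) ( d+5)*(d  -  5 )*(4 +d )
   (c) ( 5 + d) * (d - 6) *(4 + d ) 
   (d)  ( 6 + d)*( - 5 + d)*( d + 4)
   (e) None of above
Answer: b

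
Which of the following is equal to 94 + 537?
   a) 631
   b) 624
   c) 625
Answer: a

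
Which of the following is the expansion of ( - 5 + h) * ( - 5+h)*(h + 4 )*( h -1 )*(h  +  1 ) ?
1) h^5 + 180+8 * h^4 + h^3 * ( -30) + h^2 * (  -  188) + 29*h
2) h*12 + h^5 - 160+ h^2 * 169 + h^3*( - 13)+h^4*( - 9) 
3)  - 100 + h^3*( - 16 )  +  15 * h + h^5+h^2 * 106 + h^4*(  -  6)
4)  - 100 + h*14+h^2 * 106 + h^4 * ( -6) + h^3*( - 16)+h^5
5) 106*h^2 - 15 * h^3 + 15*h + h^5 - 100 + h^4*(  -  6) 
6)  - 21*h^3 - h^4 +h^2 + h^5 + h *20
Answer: 3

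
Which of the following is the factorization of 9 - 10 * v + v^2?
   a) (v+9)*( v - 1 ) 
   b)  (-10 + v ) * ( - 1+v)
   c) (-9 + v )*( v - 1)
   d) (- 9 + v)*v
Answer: c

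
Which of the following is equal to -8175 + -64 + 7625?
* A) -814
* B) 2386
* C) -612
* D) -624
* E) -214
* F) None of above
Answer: F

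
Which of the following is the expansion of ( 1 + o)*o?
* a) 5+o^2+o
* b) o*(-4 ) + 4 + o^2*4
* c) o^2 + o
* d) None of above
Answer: c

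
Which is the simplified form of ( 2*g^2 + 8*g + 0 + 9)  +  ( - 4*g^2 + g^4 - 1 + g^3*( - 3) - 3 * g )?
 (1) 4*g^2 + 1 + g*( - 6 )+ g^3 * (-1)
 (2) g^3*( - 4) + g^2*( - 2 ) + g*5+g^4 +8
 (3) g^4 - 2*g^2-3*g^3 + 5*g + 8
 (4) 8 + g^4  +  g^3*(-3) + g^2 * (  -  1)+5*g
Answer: 3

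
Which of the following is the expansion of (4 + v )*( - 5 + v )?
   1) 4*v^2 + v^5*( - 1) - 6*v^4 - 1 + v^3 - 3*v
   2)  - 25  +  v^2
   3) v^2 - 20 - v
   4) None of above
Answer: 3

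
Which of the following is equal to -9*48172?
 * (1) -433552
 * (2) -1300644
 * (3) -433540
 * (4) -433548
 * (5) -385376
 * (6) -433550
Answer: 4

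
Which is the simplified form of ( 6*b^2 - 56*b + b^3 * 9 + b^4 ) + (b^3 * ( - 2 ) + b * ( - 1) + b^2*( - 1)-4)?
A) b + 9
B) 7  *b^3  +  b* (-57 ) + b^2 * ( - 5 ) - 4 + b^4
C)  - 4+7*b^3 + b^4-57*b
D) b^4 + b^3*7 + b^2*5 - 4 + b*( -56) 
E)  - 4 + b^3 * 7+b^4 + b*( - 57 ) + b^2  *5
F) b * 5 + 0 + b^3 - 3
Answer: E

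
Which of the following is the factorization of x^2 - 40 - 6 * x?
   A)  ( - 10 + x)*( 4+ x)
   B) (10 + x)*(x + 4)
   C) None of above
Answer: A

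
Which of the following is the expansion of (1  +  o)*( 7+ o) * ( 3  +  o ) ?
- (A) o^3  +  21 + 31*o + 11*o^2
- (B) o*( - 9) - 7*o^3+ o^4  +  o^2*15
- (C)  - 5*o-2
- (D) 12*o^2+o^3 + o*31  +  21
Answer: A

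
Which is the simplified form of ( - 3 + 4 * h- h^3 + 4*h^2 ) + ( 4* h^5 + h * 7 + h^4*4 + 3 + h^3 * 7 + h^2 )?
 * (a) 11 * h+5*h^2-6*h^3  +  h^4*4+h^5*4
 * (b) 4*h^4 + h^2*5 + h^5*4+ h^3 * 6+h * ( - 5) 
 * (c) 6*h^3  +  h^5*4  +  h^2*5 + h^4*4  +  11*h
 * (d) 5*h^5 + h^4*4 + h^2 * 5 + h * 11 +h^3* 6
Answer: c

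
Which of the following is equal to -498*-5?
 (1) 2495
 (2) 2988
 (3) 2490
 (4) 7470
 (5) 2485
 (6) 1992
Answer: 3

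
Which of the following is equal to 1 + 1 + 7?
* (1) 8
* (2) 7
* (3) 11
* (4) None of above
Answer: 4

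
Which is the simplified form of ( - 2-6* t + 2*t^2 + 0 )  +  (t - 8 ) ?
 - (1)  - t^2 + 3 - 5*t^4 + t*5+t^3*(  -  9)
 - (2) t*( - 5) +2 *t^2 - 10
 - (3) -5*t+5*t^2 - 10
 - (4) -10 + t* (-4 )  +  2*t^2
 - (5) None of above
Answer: 2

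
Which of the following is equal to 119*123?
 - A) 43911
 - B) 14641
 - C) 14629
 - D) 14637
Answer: D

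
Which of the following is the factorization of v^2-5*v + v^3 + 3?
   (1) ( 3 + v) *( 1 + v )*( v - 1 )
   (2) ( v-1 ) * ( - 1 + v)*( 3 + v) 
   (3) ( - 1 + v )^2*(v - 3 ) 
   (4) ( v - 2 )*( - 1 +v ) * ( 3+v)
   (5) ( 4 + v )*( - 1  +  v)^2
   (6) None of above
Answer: 2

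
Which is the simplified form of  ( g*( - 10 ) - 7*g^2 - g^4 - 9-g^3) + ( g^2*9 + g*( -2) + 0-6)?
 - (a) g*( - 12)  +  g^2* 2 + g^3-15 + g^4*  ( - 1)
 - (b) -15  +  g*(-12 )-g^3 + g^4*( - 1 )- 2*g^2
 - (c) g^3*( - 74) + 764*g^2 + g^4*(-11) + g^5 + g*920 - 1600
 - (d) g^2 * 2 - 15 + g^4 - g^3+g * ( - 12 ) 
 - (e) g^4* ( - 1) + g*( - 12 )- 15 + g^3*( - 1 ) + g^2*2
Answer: e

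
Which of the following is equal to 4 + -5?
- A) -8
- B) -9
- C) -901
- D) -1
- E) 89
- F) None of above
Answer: D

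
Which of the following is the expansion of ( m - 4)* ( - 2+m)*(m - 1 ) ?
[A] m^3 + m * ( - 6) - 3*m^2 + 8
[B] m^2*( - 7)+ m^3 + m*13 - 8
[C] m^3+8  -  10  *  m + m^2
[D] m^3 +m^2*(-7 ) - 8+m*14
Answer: D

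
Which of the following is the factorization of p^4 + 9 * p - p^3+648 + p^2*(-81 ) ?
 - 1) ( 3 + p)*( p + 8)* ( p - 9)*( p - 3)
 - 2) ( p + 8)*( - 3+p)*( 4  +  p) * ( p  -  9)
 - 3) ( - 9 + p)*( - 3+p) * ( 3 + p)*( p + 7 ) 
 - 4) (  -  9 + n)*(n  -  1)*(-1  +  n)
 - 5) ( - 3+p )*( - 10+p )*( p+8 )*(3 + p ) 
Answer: 1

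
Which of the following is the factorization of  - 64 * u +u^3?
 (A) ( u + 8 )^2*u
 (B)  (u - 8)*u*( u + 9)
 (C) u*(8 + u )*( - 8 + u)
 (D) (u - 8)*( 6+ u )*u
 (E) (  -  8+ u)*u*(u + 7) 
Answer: C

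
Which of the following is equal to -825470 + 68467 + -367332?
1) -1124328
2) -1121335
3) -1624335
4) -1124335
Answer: 4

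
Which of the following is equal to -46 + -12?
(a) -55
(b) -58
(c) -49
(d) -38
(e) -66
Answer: b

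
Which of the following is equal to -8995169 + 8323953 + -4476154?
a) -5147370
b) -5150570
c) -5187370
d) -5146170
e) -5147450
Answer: a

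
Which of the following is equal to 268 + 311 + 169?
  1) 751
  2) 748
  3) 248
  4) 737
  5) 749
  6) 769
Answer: 2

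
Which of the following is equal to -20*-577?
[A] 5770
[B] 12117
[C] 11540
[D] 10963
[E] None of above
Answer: C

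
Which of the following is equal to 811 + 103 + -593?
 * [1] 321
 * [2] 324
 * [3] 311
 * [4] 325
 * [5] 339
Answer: 1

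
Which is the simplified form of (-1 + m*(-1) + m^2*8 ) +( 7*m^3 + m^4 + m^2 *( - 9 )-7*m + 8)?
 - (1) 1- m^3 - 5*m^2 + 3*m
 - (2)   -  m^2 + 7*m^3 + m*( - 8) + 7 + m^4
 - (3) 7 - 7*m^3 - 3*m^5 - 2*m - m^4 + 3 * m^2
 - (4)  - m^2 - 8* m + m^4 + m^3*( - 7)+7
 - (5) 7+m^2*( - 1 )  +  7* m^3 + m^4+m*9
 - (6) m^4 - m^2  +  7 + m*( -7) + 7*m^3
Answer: 2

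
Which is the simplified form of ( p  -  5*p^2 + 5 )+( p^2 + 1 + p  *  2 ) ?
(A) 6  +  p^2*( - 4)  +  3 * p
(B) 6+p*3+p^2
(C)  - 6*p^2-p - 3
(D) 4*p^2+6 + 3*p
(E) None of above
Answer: A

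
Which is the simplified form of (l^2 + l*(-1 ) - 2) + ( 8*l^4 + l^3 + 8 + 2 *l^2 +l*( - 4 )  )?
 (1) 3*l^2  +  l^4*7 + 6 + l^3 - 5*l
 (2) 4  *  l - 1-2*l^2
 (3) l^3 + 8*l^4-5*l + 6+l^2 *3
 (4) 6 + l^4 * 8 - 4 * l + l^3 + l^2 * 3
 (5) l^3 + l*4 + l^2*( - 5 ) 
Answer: 3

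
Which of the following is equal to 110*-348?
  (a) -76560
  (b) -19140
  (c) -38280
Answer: c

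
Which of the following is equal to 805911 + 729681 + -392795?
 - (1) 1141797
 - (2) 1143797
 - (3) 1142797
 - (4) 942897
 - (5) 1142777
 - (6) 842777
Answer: 3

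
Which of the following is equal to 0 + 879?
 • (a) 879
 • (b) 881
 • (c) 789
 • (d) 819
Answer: a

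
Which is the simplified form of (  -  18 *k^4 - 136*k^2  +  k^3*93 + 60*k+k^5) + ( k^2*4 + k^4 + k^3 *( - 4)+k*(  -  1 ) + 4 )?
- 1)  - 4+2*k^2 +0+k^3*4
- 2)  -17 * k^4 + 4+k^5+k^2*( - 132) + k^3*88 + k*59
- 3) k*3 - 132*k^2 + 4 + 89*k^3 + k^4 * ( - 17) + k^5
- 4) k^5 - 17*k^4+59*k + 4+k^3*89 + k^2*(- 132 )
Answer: 4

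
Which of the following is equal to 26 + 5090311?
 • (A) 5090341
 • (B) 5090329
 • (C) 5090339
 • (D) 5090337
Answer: D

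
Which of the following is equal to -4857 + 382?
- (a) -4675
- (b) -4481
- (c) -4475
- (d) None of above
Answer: c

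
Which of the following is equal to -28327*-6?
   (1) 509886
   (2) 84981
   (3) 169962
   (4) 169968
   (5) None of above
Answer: 3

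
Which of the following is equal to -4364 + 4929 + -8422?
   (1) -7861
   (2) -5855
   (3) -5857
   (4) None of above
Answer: 4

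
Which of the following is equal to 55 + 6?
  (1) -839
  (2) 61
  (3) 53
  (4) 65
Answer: 2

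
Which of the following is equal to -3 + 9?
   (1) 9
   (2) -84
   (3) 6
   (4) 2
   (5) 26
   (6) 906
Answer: 3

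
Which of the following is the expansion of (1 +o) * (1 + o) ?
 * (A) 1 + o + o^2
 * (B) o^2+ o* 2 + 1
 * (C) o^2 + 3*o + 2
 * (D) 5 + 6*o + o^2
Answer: B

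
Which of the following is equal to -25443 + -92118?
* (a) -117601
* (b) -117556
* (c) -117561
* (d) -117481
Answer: c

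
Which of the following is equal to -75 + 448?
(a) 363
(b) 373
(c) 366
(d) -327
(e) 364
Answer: b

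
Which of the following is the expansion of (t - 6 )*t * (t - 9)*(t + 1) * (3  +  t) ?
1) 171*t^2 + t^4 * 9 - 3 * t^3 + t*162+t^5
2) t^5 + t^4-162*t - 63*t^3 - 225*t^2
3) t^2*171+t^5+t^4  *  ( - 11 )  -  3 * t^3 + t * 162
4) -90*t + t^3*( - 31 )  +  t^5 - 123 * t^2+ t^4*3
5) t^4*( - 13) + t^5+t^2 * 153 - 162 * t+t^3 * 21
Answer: 3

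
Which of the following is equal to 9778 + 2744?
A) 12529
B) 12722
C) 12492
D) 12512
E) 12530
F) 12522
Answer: F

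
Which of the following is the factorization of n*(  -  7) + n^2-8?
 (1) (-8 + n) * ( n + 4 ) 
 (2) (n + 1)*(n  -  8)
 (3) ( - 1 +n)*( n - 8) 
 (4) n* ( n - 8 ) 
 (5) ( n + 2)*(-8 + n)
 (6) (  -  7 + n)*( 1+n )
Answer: 2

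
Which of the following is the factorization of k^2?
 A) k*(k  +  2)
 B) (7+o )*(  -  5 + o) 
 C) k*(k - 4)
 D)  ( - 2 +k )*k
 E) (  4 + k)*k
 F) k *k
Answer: F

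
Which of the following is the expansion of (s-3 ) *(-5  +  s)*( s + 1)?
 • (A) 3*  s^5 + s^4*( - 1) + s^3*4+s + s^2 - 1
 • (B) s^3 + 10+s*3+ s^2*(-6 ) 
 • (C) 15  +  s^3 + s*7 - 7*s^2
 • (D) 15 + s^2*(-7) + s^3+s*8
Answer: C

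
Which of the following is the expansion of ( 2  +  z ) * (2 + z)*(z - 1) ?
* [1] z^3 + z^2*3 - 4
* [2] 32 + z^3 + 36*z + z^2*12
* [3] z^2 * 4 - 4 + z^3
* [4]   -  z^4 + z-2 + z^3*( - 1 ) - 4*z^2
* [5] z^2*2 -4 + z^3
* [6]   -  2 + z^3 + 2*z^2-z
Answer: 1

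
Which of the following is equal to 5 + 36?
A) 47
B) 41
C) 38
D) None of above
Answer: B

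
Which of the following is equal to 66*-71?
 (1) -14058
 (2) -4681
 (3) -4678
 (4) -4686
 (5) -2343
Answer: 4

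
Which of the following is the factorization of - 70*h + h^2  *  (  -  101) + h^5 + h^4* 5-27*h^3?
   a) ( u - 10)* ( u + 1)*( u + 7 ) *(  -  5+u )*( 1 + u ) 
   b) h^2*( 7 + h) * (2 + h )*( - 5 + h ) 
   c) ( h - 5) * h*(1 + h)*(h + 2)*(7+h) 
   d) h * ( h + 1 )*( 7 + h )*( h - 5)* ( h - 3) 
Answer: c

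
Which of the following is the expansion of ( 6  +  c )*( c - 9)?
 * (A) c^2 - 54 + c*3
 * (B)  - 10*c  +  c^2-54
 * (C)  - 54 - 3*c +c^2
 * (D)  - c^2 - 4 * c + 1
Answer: C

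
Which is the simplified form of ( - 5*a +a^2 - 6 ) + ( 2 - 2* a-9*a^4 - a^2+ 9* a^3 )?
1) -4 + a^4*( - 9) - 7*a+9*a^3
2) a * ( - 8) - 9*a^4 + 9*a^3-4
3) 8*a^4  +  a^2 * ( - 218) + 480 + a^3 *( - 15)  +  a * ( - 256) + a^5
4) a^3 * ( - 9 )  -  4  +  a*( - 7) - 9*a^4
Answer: 1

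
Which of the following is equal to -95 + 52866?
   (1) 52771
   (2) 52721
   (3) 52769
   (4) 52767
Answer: 1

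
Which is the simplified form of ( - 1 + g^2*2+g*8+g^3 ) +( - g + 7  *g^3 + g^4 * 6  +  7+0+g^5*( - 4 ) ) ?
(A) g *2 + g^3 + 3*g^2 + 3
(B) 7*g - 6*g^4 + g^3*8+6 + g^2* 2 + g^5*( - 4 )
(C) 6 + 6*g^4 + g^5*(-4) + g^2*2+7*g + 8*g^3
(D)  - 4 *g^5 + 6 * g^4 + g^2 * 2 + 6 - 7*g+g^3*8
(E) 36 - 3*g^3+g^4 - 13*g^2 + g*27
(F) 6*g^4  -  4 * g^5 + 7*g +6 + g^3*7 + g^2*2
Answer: C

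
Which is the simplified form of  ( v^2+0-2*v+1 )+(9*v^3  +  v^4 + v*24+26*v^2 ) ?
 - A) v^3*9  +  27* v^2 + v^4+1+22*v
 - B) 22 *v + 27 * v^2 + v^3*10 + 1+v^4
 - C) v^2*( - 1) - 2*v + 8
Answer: A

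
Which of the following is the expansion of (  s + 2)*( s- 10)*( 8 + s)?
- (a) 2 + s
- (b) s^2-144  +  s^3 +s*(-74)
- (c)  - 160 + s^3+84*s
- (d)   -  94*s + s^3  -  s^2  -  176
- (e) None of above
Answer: e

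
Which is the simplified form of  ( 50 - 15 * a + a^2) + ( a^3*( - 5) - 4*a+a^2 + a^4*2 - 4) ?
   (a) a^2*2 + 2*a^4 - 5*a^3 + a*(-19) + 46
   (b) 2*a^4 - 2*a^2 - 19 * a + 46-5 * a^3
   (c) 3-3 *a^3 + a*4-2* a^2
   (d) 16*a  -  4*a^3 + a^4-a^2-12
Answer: a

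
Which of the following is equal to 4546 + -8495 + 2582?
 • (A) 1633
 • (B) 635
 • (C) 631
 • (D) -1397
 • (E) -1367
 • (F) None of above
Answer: E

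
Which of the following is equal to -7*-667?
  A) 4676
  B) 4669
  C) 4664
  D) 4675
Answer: B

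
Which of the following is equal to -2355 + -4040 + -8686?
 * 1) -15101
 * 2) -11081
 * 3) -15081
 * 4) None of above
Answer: 3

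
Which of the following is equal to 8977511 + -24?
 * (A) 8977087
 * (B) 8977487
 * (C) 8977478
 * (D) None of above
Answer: B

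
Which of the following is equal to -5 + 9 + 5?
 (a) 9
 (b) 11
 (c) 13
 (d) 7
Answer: a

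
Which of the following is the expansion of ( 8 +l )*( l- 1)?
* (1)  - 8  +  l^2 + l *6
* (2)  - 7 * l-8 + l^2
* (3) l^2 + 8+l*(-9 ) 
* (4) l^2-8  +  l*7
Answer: 4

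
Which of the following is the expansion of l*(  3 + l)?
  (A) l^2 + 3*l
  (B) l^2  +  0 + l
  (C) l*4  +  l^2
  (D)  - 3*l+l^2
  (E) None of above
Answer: A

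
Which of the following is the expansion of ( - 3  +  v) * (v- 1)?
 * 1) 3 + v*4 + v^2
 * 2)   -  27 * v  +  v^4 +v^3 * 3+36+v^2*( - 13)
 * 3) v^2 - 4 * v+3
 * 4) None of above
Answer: 3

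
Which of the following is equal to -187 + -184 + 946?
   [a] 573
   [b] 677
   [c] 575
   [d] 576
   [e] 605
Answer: c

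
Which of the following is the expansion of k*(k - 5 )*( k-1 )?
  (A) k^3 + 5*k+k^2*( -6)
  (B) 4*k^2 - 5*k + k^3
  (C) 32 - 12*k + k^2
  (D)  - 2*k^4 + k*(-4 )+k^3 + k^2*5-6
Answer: A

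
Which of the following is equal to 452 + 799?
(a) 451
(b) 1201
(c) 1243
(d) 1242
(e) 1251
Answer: e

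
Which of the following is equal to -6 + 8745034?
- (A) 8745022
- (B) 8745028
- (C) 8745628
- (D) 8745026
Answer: B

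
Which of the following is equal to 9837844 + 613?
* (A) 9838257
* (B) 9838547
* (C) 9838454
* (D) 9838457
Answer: D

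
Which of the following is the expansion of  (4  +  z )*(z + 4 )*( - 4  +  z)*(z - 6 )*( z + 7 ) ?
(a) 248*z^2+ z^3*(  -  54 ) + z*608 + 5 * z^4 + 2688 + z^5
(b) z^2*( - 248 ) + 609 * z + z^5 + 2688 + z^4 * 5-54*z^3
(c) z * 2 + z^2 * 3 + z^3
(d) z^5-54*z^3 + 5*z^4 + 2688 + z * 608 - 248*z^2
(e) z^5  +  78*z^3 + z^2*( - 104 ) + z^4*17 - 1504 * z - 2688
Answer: d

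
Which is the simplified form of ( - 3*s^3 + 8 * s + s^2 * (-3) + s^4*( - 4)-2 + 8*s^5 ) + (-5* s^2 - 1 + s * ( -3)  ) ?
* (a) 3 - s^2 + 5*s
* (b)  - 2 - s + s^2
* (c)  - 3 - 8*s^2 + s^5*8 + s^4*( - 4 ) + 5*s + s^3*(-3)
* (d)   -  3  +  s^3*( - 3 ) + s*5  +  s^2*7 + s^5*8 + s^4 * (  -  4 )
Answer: c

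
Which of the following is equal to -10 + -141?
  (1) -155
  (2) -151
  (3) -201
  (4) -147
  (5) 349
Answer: 2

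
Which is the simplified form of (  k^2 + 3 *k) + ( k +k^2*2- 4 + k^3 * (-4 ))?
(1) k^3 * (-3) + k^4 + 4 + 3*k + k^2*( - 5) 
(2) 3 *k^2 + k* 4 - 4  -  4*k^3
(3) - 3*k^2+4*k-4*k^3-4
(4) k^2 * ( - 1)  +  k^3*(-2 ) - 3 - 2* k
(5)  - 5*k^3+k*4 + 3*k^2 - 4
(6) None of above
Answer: 2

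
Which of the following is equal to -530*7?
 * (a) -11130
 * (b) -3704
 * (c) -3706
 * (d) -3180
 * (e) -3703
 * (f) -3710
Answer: f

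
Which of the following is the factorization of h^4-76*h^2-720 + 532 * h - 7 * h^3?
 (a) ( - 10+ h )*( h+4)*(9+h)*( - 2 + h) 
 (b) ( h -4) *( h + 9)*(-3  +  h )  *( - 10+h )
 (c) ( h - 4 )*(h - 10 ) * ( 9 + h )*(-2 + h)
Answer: c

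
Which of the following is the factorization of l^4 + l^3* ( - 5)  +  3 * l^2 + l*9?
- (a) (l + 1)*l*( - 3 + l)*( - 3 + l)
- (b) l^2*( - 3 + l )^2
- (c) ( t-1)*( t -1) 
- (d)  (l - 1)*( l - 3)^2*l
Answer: a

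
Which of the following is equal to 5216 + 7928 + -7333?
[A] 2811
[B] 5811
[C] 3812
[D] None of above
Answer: B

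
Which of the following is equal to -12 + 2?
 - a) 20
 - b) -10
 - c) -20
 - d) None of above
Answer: b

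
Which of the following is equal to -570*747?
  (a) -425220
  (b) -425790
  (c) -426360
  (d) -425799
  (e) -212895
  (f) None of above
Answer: b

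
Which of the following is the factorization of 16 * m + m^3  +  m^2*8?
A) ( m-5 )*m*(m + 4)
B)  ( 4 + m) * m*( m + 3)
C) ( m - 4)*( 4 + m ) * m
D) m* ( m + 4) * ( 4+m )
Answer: D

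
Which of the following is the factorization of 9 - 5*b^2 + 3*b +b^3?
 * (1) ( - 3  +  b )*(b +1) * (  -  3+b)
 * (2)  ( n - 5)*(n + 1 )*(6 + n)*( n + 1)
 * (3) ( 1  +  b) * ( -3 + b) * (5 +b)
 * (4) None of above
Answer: 1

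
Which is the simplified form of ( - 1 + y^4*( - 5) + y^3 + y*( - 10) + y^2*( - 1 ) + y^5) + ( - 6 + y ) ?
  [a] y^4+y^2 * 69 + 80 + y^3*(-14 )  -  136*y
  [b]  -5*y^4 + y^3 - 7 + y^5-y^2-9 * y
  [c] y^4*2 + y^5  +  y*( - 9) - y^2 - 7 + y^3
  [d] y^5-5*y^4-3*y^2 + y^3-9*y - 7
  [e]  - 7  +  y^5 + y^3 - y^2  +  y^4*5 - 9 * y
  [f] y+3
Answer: b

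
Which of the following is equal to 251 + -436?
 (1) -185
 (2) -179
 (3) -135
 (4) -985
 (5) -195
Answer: 1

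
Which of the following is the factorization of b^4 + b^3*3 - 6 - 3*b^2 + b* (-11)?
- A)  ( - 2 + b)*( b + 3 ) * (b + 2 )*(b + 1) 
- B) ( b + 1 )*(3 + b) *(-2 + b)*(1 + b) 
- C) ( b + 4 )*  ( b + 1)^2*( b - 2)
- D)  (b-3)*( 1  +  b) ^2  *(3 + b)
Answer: B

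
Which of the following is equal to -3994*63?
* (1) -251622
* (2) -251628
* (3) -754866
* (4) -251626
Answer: 1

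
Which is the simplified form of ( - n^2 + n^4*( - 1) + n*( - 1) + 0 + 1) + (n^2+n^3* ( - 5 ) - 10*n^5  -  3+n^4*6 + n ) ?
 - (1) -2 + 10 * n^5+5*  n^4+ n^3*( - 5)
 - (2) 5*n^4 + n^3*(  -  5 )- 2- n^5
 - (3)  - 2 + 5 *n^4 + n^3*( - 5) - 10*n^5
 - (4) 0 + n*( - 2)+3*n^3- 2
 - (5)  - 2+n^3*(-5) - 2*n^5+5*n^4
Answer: 3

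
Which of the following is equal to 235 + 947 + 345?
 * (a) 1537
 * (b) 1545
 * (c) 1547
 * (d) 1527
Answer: d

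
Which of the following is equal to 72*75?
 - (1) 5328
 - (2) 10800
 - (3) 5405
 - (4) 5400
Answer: 4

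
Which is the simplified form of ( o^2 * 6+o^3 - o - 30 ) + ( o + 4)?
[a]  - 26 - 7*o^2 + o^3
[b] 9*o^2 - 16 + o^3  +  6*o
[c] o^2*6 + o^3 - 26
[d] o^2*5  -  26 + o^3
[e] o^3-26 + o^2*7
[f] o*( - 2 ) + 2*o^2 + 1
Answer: c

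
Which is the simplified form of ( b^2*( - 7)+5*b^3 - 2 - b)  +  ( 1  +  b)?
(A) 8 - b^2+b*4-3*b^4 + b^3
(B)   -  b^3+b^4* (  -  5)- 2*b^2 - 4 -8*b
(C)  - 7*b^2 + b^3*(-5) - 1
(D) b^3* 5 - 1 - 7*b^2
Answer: D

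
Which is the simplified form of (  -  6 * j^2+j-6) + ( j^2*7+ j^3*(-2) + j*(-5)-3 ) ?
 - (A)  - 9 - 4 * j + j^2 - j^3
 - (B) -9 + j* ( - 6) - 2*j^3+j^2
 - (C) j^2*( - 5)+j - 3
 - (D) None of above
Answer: D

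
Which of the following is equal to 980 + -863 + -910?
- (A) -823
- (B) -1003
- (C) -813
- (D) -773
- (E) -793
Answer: E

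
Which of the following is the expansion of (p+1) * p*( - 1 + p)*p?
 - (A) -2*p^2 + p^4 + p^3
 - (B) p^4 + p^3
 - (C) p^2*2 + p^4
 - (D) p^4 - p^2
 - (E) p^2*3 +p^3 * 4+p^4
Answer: D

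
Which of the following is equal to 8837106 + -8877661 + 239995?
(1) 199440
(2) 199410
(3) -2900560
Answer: 1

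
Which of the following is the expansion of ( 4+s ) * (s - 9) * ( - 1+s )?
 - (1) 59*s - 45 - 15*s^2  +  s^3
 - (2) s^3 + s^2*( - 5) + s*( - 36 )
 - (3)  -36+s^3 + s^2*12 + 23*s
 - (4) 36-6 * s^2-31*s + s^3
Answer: 4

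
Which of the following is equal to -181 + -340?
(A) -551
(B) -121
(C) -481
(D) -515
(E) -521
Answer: E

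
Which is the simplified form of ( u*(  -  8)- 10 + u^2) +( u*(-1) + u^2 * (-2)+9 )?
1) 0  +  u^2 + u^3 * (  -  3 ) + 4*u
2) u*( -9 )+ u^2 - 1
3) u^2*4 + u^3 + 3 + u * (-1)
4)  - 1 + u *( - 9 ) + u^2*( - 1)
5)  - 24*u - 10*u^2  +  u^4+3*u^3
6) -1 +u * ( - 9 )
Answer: 4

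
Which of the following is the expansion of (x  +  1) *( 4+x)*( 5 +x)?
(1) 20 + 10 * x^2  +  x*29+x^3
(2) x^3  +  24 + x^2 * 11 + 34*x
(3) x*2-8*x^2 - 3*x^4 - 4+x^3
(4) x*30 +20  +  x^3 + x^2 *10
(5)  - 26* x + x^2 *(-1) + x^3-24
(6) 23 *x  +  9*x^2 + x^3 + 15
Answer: 1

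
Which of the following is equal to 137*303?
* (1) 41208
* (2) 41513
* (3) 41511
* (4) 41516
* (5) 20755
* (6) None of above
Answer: 3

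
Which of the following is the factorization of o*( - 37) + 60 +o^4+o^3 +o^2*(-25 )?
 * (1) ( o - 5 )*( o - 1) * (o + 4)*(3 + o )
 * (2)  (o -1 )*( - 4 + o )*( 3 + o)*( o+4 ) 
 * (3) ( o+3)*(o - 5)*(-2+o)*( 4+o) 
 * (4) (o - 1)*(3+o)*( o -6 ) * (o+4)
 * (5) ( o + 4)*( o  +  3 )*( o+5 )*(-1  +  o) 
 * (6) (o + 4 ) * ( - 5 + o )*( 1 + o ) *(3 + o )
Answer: 1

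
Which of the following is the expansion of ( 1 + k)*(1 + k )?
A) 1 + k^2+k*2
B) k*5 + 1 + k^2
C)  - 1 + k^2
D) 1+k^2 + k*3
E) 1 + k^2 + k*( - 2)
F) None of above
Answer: A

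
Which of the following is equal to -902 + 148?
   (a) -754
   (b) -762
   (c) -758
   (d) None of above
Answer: a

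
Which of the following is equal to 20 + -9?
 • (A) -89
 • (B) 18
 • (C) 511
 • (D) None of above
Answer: D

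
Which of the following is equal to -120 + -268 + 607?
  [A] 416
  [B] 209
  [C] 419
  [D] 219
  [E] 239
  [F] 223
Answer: D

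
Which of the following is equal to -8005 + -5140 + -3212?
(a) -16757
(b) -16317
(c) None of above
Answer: c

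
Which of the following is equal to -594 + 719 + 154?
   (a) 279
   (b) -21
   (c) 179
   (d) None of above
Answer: a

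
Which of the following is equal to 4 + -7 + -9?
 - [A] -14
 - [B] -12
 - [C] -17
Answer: B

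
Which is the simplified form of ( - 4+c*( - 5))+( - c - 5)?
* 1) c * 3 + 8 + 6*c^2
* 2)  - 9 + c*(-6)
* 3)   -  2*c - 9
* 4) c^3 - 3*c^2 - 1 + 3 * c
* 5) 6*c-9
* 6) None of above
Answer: 2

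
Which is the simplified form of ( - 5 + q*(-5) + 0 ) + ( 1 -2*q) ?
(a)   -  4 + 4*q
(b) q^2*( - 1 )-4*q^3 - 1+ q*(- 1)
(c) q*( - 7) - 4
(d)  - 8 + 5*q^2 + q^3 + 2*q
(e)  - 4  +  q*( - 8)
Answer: c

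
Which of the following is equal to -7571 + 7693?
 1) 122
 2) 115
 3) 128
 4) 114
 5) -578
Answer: 1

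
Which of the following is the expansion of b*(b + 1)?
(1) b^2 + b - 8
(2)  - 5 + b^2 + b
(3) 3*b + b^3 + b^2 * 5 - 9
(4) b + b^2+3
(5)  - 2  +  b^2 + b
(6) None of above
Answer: 6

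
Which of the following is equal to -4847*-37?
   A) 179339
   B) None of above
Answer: A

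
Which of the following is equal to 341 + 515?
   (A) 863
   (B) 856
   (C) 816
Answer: B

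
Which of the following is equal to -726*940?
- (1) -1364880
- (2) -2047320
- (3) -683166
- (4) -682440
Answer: 4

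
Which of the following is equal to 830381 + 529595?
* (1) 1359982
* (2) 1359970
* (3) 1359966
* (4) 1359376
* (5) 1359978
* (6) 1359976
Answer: 6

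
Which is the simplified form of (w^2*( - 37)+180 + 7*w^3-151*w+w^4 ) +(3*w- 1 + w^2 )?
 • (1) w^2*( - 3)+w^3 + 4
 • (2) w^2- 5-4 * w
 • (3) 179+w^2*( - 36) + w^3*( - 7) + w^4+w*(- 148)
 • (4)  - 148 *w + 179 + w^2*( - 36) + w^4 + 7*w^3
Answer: 4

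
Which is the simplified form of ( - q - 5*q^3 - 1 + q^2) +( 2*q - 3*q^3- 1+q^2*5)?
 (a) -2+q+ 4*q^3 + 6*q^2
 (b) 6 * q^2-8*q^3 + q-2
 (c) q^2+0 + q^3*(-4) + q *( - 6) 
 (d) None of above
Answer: b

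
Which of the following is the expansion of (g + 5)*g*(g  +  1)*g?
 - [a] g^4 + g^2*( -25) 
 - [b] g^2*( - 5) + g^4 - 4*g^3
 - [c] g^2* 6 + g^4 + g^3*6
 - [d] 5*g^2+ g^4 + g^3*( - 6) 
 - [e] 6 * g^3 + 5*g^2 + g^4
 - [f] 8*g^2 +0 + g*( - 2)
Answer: e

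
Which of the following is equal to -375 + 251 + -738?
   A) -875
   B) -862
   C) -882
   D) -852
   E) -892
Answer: B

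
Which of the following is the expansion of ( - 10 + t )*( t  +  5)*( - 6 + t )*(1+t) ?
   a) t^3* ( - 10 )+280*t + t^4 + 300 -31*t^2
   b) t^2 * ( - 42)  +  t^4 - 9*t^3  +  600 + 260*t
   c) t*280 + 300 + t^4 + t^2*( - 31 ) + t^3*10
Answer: a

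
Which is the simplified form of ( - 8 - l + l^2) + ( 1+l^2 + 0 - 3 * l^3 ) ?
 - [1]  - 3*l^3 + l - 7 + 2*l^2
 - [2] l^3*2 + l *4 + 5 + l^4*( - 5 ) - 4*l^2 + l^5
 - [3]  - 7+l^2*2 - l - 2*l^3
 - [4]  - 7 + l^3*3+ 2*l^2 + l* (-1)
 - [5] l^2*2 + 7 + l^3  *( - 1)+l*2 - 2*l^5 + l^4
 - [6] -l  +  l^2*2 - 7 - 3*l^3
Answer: 6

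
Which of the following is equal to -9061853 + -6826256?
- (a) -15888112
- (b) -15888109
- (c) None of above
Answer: b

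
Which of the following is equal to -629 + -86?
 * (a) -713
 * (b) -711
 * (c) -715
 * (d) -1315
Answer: c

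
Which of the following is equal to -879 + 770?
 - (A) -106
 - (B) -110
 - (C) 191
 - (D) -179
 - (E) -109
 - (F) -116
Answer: E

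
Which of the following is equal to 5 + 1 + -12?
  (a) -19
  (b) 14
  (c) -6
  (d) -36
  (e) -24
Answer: c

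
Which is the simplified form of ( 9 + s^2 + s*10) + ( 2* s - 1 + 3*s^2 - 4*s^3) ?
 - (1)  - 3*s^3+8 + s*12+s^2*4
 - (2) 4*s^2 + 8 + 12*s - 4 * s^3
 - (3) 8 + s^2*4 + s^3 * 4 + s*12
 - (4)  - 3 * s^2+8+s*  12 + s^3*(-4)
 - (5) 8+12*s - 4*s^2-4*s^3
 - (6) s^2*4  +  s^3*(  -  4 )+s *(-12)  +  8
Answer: 2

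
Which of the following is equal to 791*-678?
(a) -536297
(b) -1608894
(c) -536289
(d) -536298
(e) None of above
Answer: d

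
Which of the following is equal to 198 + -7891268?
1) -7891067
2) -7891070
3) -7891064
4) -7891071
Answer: 2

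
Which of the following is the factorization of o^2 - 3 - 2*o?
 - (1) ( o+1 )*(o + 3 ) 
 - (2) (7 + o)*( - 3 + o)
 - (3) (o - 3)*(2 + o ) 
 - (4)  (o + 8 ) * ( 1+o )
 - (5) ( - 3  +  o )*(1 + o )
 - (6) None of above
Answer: 5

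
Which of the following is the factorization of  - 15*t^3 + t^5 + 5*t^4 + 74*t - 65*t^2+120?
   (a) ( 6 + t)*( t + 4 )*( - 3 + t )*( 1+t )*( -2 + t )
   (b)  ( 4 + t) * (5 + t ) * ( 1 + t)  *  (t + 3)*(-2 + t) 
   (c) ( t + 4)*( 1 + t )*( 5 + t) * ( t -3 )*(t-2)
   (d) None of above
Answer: c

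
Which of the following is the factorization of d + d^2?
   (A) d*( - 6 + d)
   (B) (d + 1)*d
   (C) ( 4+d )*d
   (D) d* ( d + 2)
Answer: B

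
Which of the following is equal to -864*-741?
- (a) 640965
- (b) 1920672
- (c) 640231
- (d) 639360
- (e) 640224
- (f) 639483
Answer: e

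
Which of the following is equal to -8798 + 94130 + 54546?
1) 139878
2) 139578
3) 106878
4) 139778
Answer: 1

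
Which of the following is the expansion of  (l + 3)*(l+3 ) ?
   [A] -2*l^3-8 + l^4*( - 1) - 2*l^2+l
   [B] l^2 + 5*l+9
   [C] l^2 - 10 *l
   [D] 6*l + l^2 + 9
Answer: D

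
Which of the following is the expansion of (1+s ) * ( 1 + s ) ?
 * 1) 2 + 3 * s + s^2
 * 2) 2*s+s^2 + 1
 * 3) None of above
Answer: 2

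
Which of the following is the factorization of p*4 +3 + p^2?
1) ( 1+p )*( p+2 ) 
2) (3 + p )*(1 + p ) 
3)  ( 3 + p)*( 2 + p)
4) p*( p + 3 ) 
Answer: 2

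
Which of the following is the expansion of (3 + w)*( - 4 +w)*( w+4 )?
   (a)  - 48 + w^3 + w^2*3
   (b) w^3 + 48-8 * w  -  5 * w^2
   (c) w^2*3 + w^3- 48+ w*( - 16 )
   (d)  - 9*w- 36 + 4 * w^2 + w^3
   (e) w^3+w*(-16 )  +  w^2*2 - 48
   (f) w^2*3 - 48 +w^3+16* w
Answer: c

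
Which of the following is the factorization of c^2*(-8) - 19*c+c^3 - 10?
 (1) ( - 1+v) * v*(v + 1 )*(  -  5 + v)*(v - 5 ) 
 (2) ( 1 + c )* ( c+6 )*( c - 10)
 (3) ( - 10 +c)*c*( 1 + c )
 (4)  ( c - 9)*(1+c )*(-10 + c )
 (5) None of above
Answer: 5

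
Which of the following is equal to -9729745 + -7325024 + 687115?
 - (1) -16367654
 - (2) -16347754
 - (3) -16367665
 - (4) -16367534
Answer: 1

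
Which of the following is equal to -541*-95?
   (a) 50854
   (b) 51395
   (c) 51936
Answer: b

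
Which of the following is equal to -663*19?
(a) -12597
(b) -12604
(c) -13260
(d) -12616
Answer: a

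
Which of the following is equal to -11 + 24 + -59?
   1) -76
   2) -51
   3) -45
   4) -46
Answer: 4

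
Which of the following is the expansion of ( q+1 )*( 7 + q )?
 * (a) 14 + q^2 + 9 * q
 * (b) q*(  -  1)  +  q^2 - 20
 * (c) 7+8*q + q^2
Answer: c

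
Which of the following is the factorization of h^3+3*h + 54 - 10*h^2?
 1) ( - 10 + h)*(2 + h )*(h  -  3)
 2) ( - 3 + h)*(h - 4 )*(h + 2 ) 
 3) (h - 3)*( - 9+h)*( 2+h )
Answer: 3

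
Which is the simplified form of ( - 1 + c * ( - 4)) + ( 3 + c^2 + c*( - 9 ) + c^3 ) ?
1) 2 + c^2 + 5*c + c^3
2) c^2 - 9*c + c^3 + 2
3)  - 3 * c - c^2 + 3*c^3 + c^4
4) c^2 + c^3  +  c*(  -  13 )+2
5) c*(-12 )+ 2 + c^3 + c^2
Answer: 4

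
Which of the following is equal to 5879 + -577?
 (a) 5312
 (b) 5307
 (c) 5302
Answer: c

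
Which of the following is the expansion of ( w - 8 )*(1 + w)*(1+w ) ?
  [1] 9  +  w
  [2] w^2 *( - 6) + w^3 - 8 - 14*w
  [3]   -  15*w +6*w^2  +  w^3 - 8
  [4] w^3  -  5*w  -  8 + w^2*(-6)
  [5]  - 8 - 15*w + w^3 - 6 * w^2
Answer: 5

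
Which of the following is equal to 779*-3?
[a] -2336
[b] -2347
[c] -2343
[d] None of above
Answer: d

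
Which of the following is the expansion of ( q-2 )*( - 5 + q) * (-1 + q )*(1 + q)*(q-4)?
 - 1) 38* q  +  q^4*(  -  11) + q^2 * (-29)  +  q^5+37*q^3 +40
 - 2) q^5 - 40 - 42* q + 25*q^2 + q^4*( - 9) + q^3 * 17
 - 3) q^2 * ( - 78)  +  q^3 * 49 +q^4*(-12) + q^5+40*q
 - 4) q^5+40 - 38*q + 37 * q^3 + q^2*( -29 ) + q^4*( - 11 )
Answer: 4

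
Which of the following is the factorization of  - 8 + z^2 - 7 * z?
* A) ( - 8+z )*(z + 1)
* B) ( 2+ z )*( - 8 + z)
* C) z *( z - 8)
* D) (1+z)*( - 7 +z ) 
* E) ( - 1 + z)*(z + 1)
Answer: A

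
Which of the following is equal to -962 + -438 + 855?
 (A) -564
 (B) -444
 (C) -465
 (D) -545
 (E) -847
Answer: D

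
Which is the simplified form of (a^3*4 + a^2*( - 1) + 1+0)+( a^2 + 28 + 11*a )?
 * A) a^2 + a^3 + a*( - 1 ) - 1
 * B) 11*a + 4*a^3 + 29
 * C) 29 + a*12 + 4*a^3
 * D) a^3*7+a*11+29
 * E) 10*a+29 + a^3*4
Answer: B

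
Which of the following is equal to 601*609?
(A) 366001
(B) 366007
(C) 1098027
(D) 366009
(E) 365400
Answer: D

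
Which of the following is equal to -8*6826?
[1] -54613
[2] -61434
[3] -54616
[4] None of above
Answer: 4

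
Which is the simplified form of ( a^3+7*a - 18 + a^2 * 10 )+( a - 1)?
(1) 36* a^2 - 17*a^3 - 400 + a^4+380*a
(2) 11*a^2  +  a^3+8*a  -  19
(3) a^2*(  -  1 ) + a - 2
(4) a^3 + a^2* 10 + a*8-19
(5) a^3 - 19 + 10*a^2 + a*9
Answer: 4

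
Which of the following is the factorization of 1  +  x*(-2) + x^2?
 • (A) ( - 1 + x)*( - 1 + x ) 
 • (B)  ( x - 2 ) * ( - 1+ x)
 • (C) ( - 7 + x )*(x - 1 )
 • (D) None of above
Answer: A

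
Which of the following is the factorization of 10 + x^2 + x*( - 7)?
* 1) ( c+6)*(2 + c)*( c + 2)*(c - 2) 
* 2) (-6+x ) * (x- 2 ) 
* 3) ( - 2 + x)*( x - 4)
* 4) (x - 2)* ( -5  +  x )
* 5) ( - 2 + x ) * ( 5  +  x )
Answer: 4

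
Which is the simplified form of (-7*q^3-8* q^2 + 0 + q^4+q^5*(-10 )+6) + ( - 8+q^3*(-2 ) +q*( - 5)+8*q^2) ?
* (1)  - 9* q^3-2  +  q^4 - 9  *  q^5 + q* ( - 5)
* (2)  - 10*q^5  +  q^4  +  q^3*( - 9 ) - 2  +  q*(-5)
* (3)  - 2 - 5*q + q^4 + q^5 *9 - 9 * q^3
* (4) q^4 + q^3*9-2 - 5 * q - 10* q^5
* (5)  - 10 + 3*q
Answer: 2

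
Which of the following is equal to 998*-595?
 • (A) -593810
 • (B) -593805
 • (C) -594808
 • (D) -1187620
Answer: A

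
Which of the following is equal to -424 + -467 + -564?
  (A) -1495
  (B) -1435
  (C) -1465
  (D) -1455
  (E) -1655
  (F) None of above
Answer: D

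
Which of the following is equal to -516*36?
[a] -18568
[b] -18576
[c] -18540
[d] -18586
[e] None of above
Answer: b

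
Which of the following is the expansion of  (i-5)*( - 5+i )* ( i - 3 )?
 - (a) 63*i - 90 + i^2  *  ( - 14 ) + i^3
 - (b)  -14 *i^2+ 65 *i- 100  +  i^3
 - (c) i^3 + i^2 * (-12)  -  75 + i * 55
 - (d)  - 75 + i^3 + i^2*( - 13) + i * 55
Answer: d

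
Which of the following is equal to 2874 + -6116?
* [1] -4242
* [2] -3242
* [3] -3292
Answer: 2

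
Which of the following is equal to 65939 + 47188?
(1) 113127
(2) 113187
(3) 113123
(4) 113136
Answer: 1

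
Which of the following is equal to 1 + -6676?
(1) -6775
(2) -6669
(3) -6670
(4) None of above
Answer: 4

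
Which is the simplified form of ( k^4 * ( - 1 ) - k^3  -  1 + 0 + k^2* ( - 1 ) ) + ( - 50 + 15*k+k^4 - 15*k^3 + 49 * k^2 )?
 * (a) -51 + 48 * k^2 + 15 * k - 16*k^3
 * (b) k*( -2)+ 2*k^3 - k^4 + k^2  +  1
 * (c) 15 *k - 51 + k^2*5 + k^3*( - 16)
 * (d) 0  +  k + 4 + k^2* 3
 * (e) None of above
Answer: a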